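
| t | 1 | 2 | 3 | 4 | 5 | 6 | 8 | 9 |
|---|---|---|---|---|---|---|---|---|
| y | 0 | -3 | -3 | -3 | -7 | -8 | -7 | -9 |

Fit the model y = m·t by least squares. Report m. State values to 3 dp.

Sums needed: Σt·t = 236.
And Σt·y = -247.
So AᵀA·[m]ᵀ = Aᵀy: [[236]]·[m]ᵀ = [-247]ᵀ.
Hence m = -247 / 236 ≈ -1.04661.

m = -1.047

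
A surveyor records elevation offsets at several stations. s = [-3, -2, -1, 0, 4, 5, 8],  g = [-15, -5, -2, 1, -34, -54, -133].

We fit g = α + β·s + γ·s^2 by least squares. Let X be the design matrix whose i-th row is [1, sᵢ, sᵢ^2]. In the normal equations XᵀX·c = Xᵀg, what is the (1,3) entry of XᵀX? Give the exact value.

Row 1 ↔ basis 1, column 3 ↔ basis s^2, so (XᵀX)_{1,3} = Σᵢ s^2 = (1)·(9) + (1)·(4) + (1)·(1) + (1)·(0) + (1)·(16) + (1)·(25) + (1)·(64) = 119.

119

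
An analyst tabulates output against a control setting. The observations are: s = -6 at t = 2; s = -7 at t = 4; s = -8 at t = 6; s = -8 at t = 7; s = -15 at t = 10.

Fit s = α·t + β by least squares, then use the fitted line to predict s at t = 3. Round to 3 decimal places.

ŝ = -5.848

The normal system MᵀM·[α, β]ᵀ = Mᵀs is [[205, 29]; [29, 5]]·[α, β]ᵀ = [-294, -44]ᵀ.
Eliminating β: 5·(row 1) − 29·(row 2) gives 184·α = 5·(-294) − 29·(-44) = -194, so α = -97/92.
Then β = ((-44) − 29·(-97/92))/5 = -247/92.
At t = 3: ŝ = (-97/92)·(3) + (-247/92)·(1) = -269/46.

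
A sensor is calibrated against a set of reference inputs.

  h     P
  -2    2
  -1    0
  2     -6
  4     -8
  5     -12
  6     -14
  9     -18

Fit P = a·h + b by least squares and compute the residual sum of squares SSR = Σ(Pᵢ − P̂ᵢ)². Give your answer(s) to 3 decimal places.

SSR = 3.906

Entries of XᵀX: Σh·h = 167, Σh = 23, Σ1 = 7.
And Σh·P = -354, ΣP = -56.
XᵀX·[a, b]ᵀ = XᵀP becomes [[167, 23]; [23, 7]]·[a, b]ᵀ = [-354, -56]ᵀ.
Δ = 167·7 − 23² = 640.
a = ((-354)·7 − 23·(-56))/640 = -119/64; b = (167·(-56) − 23·(-354))/640 = -121/64.
Residuals: 11/64, 1/32, -25/64, 85/64, -13/16, -61/64, 5/8; SSR = 125/32.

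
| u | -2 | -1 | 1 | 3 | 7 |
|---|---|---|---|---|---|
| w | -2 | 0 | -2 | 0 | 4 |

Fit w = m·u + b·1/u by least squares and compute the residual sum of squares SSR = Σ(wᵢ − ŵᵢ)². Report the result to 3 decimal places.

XᵀX·[m, b]ᵀ = Xᵀw reads: 64·m + 5·b = 30;  5·m + (4201/1764)·b = -3/7.
Eliminating b: (4201/1764)·(row 1) − 5·(row 2) gives (56191/441)·m = (4201/1764)·30 − 5·(-3/7) = 21635/294, so m = 64905/112382.
Then b = ((-3/7) − 5·(64905/112382))/(4201/1764) = -78246/56191.
Residuals: -86600/56191, -91587/112382, -133177/112382, -142551/112382, 17549/112382; SSR = 341475/56191.

SSR = 6.077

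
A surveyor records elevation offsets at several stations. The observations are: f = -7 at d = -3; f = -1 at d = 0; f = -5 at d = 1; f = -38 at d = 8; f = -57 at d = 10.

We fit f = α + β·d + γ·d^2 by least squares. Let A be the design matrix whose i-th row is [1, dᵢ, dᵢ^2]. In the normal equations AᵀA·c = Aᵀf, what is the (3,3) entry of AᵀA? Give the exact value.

Row 3 ↔ basis d^2, column 3 ↔ basis d^2, so (AᵀA)_{3,3} = Σᵢ (d^2)·(d^2) = (9)·(9) + (0)·(0) + (1)·(1) + (64)·(64) + (100)·(100) = 14178.

14178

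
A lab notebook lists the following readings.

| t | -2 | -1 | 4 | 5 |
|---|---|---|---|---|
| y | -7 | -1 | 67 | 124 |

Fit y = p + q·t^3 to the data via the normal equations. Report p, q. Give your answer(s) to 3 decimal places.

Forming XᵀX = [[4, 180]; [180, 19786]] and Xᵀy = [183, 19845]ᵀ gives XᵀX·[p, q]ᵀ = Xᵀy.
Eliminating q: 19786·(row 1) − 180·(row 2) gives 46744·p = 19786·183 − 180·19845 = 48738, so p = 24369/23372.
Then q = (19845 − 180·(24369/23372))/19786 = 5805/5843.

p = 1.043, q = 0.993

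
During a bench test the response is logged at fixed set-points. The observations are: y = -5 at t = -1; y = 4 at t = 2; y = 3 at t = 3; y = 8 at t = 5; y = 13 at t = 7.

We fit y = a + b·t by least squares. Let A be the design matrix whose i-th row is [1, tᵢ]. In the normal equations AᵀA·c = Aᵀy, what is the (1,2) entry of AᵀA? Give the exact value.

Row 1 ↔ basis 1, column 2 ↔ basis t, so (AᵀA)_{1,2} = Σᵢ t = (1)·(-1) + (1)·(2) + (1)·(3) + (1)·(5) + (1)·(7) = 16.

16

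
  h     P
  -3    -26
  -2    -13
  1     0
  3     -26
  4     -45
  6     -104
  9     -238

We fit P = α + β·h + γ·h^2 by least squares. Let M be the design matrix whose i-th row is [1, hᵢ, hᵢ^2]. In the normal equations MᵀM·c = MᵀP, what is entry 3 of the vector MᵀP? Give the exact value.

Entry 3 ↔ basis h^2, so (MᵀP)_{3} = Σᵢ (h^2)·Pᵢ = (9)·(-26) + (4)·(-13) + (1)·(0) + (9)·(-26) + (16)·(-45) + (36)·(-104) + (81)·(-238) = -24262.

-24262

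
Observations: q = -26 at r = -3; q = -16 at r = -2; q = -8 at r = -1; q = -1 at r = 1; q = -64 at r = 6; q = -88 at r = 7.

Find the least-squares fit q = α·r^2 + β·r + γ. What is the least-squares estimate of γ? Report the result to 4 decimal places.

The normal equations are: 3796·α + 524·β + 100·γ = -6923;  524·α + 100·β + 8·γ = -883;  100·α + 8·β + 6·γ = -203.
Solving the 3×3 system (Gaussian elimination) gives α = -2406/1175, β = 9871/4700, γ = -5889/2350.

γ = -2.5060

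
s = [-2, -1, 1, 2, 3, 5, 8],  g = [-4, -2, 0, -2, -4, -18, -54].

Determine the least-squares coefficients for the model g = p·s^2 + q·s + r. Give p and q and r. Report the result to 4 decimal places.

Compute the Gram sums: Σs^2·s^2 = 4836, Σs^2·s = 664, Σs^2 = 108, Σs·s = 108, Σs = 16, Σ1 = 7.
Moment sums: Σs^2·g = -3968, Σs·g = -528, Σg = -84.
Normal equations: [[4836, 664, 108]; [664, 108, 16]; [108, 16, 7]]·[p, q, r]ᵀ = [-3968, -528, -84]ᵀ.
Solving the 3×3 system (Gaussian elimination) gives p = -4436/4585, q = 21692/22925, r = 17524/22925.

p = -0.9675, q = 0.9462, r = 0.7644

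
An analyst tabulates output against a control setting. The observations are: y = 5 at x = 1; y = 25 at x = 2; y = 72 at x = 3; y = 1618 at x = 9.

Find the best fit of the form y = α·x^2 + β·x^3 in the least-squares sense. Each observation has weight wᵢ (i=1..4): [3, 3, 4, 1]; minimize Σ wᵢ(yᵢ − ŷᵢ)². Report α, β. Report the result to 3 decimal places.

α = 2.080, β = 1.988

Forming MᵀWM = [[6936, 60120]; [60120, 534552]] and MᵀWy = [133965, 1187913]ᵀ gives MᵀWM·[α, β]ᵀ = MᵀWy.
det = 6936·534552 − 60120² = 93238272.
α = (133965·534552 − 60120·1187913)/93238272 = 673365/323744; β = (6936·1187913 − 60120·133965)/93238272 = 643711/323744.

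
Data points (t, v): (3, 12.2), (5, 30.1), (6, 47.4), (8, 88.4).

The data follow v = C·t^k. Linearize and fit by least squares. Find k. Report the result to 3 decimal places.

Linearized form: ln v = k·ln t + ln C. From the 4 transformed points,
Σln t = 6.5793, Σ(ln t)² = 11.3317, Σln v = 14.2465, Σln t·ln v = 24.4610.
Equations: 11.3317·k + 6.5793·ln C = 24.4610;  6.5793·k + 4·ln C = 14.2465.
Δ = 11.3317·4 − (6.5793)² = 2.0403; k = (24.4610·4 − 6.5793·14.2465)/2.0403 = 2.01584, ln C = (11.3317·14.2465 − 6.5793·24.4610)/2.0403 = 0.24594.

k = 2.016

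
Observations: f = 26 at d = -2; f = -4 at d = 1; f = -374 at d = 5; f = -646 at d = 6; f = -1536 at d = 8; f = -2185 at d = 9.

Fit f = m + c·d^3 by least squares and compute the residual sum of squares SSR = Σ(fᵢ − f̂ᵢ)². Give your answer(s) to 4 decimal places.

With design matrix A, AᵀA = [[6, 1575]; [1575, 855931]] and Aᵀf = [-4719, -2565795]ᵀ.
det = 6·855931 − 1575² = 2654961.
m = ((-4719)·855931 − 1575·(-2565795))/2654961 = 662912/884987; c = (6·(-2565795) − 1575·(-4719))/2654961 = -2654115/884987.
Residuals: 1113830/884987, -1548745/884987, 116325/884987, 924326/884987, -1096064/884987, 490328/884987; SSR = 6722038/884987.

SSR = 7.5956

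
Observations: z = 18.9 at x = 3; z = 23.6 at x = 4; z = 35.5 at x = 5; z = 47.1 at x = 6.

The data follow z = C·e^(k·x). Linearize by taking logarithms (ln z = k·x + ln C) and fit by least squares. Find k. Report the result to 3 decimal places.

k = 0.315

Taking logs, ln z = k·x + ln C, so regress ln z on x.
Σx = 18.0000, Σ(x)² = 86.0000, Σln z = 13.5222, Σx·ln z = 62.4238.
Equations: 86.0000·k + 18.0000·ln C = 62.4238;  18.0000·k + 4·ln C = 13.5222.
Slope k = (n·Σx·ln z − Σx·Σln z)/(n·Σ(x)² − (Σx)²) = (4·62.4238 − 18.0000·13.5222)/20.0000 = 0.31476; ln C = (Σln z − k·Σx)/n = 1.96412.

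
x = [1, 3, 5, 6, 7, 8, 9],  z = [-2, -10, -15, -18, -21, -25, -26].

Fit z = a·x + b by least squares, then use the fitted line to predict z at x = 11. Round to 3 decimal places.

ẑ = -33.114

Normal-equation sums: Σx·x = 265, Σx = 39, Σ1 = 7.
Moment sums: Σx·z = -796, Σz = -117.
Eliminating b: 7·(row 1) − 39·(row 2) gives 334·a = 7·(-796) − 39·(-117) = -1009, so a = -1009/334.
Then b = ((-117) − 39·(-1009/334))/7 = 39/334.
At x = 11: ẑ = (-1009/334)·(11) + (39/334)·(1) = -5530/167.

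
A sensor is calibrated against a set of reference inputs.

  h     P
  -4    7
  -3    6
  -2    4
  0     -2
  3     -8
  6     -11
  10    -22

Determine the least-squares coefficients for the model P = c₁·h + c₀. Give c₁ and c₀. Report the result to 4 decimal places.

c₁ = -2.0465, c₀ = -0.7907

Forming MᵀM = [[174, 10]; [10, 7]] and MᵀP = [-364, -26]ᵀ gives MᵀM·[c₁, c₀]ᵀ = MᵀP.
Determinant 174·7 − 10² = 1118.
c₁ = ((-364)·7 − 10·(-26))/1118 = -88/43; c₀ = (174·(-26) − 10·(-364))/1118 = -34/43.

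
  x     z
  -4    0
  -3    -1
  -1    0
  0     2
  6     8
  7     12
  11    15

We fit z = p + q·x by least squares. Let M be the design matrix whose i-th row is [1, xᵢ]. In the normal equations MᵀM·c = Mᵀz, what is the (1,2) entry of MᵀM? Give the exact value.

Row 1 ↔ basis 1, column 2 ↔ basis x, so (MᵀM)_{1,2} = Σᵢ x = (1)·(-4) + (1)·(-3) + (1)·(-1) + (1)·(0) + (1)·(6) + (1)·(7) + (1)·(11) = 16.

16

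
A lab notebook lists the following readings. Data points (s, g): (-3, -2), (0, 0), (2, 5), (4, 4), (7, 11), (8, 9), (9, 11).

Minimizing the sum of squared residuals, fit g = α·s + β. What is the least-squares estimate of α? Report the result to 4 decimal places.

Sums needed: Σs·s = 223, Σs = 27, Σ1 = 7.
Right-hand side: Σs·g = 280, Σg = 38.
Δ = 223·7 − 27² = 832.
α = (280·7 − 27·38)/832 = 467/416; β = (223·38 − 27·280)/832 = 457/416.

α = 1.1226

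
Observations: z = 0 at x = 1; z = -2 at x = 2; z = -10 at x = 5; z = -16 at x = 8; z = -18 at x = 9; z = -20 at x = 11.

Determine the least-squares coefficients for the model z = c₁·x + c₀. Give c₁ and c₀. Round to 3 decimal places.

c₁ = -2.100, c₀ = 1.600

AᵀA·[c₁, c₀]ᵀ = Aᵀz reads: 296·c₁ + 36·c₀ = -564;  36·c₁ + 6·c₀ = -66.
det = 296·6 − 36² = 480.
c₁ = ((-564)·6 − 36·(-66))/480 = -21/10; c₀ = (296·(-66) − 36·(-564))/480 = 8/5.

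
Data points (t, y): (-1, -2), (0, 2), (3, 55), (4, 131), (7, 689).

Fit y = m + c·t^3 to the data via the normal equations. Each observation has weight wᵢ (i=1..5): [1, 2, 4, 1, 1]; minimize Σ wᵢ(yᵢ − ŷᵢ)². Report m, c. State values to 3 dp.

m = 1.238, c = 2.006

The normal equations are: 9·m + 514·c = 1042;  514·m + 124662·c = 250653.
(Σwᵢ·1 = 9, Σwᵢ·t^3 = 514, Σwᵢ·t^3·t^3 = 124662, Σwᵢ·y = 1042, Σwᵢ·t^3·y = 250653.)
Δ = 9·124662 − 514² = 857762.
m = (1042·124662 − 514·250653)/857762 = 531081/428881; c = (9·250653 − 514·1042)/857762 = 1720289/857762.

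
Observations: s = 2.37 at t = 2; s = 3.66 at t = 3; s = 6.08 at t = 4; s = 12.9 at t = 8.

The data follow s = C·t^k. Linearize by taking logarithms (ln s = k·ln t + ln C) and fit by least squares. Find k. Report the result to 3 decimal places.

Let Y = ln s. Fitting Y = k·ln t + ln C by least squares:
AᵀA = [[7.9333, 5.2575]; [5.2575, 4]], rhs = [9.8434, 6.5226]ᵀ  (here Σln t = 5.2575, Σ(ln t)² = 7.9333, Σln s = 6.5226, Σln t·ln s = 9.8434).
Slope k = (n·Σln t·ln s − Σln t·Σln s)/(n·Σ(ln t)² − (Σln t)²) = (4·9.8434 − 5.2575·6.5226)/4.0919 = 1.24174; ln C = (Σln s − k·Σln t)/n = -0.00147.

k = 1.242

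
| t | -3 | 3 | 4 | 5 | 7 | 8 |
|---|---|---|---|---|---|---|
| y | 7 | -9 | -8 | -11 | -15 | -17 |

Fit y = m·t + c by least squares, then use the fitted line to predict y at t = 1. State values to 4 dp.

Sums needed: Σt·t = 172, Σt = 24, Σ1 = 6.
And Σt·y = -376, Σy = -53.
Δ = 172·6 − 24² = 456.
m = ((-376)·6 − 24·(-53))/456 = -41/19; c = (172·(-53) − 24·(-376))/456 = -23/114.
At t = 1: ŷ = (-41/19)·(1) + (-23/114)·(1) = -269/114.

ŷ = -2.3596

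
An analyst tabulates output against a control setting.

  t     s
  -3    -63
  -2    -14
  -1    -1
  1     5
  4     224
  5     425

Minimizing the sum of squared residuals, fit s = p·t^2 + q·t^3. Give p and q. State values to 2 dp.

p = 2.04, q = 2.99

Sums needed: Σt^2·t^2 = 980, Σt^2·t^3 = 3874, Σt^3·t^3 = 20516.
And Σt^2·s = 13590, Σt^3·s = 69280.
Determinant 980·20516 − 3874² = 5097804.
p = (13590·20516 − 3874·69280)/5097804 = 2605430/1274451; q = (980·69280 − 3874·13590)/5097804 = 3811685/1274451.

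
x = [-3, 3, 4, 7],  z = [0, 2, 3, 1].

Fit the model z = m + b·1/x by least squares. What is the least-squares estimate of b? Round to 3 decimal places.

Sums needed: Σ1 = 4, Σ1/x = 11/28, Σ1/x·1/x = 2153/7056.
And Σz = 6, Σ1/x·z = 131/84.
Normal equations: [[4, 11/28]; [11/28, 2153/7056]]·[m, b]ᵀ = [6, 131/84]ᵀ.
Determinant 4·(2153/7056) − (11/28)² = 7523/7056.
m = (6·(2153/7056) − (11/28)·(131/84))/(7523/7056) = 8595/7523; b = (4·(131/84) − (11/28)·6)/(7523/7056) = 27384/7523.

b = 3.640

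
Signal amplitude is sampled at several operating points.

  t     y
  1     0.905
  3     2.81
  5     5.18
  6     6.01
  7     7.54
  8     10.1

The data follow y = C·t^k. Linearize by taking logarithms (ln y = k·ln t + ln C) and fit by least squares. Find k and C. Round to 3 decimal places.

Linearized form: ln y = k·ln t + ln C. From the 6 transformed points,
Over the data: Σln t = 8.5252, Σ(ln t)² = 15.1183, Σln y = 8.7044, Σln t·ln y = 15.7356.
Normal system: [[15.1183, 8.5252]; [8.5252, 6]]·[k, ln C]ᵀ = [15.7356, 8.7044]ᵀ.
Δ = 15.1183·6 − (8.5252)² = 18.0313; k = (15.7356·6 − 8.5252·8.7044)/18.0313 = 1.12070, ln C = (15.1183·8.7044 − 8.5252·15.7356)/18.0313 = -0.14163, so C = exp(-0.14163) = 0.86794.

k = 1.121, C = 0.868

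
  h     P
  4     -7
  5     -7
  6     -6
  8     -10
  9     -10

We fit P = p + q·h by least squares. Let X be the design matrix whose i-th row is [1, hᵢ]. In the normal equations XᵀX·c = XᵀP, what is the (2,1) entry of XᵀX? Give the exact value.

32

Row 2 ↔ basis h, column 1 ↔ basis 1, so (XᵀX)_{2,1} = Σᵢ h = (4)·(1) + (5)·(1) + (6)·(1) + (8)·(1) + (9)·(1) = 32.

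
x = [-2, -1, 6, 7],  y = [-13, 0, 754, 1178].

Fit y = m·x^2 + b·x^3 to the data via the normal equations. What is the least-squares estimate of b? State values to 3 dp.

With design matrix M, MᵀM = [[3714, 24550]; [24550, 164370]] and Mᵀy = [84814, 567022]ᵀ.
Δ = 3714·164370 − 24550² = 7767680.
m = (84814·164370 − 24550·567022)/7767680 = 512177/194192; b = (3714·567022 − 24550·84814)/7767680 = 2967001/970960.

b = 3.056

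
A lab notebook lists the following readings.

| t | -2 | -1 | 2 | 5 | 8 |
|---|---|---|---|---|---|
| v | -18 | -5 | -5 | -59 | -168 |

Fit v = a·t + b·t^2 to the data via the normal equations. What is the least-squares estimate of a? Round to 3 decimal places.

From the data, Σt·t = 98, Σt·t^2 = 636, Σt^2·t^2 = 4754.
For Mᵀv: Σt·v = -1608, Σt^2·v = -12324.
Δ = 98·4754 − 636² = 61396.
a = ((-1608)·4754 − 636·(-12324))/61396 = 48408/15349; b = (98·(-12324) − 636·(-1608))/61396 = -46266/15349.

a = 3.154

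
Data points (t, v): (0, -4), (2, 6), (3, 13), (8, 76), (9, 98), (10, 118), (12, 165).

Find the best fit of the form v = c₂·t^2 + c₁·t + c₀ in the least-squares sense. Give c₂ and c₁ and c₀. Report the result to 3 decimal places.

c₂ = 0.967, c₁ = 2.442, c₀ = -3.433

Entries of AᵀA: Σt^2·t^2 = 41490, Σt^2·t = 4004, Σt^2 = 402, Σt·t = 402, Σt = 44, Σ1 = 7.
Moment sums: Σt^2·v = 48503, Σt·v = 4701, Σv = 472.
Normal equations: [[41490, 4004, 402]; [4004, 402, 44]; [402, 44, 7]]·[c₂, c₁, c₀]ᵀ = [48503, 4701, 472]ᵀ.
Inverting the 3×3 Gram matrix, [c₂, c₁, c₀]ᵀ = [427639/442402, 1080331/442402, -759407/221201]ᵀ.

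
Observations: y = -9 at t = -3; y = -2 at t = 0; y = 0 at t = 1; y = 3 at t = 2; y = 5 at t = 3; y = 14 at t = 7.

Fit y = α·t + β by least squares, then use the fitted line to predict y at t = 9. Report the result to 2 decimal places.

ŷ = 18.75

From the data, Σt·t = 72, Σt = 10, Σ1 = 6.
Right-hand side: Σt·y = 146, Σy = 11.
MᵀM·[α, β]ᵀ = Mᵀy becomes [[72, 10]; [10, 6]]·[α, β]ᵀ = [146, 11]ᵀ.
Determinant 72·6 − 10² = 332.
α = (146·6 − 10·11)/332 = 383/166; β = (72·11 − 10·146)/332 = -167/83.
At t = 9: ŷ = (383/166)·(9) + (-167/83)·(1) = 3113/166.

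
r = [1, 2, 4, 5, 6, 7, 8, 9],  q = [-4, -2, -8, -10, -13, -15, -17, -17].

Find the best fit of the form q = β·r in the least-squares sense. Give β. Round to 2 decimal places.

β = -2.04

Compute the Gram sums: Σr·r = 276.
For Aᵀq: Σr·q = -562.
β = (-562)/276 = -2.03623.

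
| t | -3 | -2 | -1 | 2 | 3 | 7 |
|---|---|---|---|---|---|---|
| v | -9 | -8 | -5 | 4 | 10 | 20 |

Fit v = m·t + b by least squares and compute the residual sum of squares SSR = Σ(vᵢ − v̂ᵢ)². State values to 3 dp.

SSR = 7.771

Normal-equation sums: Σt·t = 76, Σt = 6, Σ1 = 6.
Right-hand side: Σt·v = 226, Σv = 12.
Determinant 76·6 − 6² = 420.
m = (226·6 − 6·12)/420 = 107/35; b = (76·12 − 6·226)/420 = -37/35.
Residuals: 43/35, -29/35, -31/35, -37/35, 66/35, -12/35; SSR = 272/35.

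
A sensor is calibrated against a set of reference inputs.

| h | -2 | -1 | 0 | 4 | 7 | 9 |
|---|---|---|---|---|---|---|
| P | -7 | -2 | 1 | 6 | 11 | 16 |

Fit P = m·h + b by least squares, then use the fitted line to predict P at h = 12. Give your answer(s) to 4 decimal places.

P̂ = 21.1183

Setting ∂/∂m … = 0 gives: 151·m + 17·b = 261;  17·m + 6·b = 25.
(Σh·h = 151, Σh = 17, Σ1 = 6, Σh·P = 261, ΣP = 25.)
Eliminating b: 6·(row 1) − 17·(row 2) gives 617·m = 6·261 − 17·25 = 1141, so m = 1141/617.
Then b = (25 − 17·(1141/617))/6 = -662/617.
At h = 12: P̂ = (1141/617)·(12) + (-662/617)·(1) = 13030/617.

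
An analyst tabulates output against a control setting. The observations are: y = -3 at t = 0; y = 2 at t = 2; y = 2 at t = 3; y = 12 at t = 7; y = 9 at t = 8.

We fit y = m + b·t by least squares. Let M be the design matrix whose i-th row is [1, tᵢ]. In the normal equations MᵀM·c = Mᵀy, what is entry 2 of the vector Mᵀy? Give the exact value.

166

Entry 2 ↔ basis t, so (Mᵀy)_{2} = Σᵢ (t)·yᵢ = (0)·(-3) + (2)·(2) + (3)·(2) + (7)·(12) + (8)·(9) = 166.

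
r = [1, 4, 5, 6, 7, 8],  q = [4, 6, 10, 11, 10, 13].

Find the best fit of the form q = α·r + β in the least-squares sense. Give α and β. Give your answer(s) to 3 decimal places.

α = 1.265, β = 2.465

Forming XᵀX = [[191, 31]; [31, 6]] and Xᵀq = [318, 54]ᵀ gives XᵀX·[α, β]ᵀ = Xᵀq.
Δ = 191·6 − 31² = 185.
α = (318·6 − 31·54)/185 = 234/185; β = (191·54 − 31·318)/185 = 456/185.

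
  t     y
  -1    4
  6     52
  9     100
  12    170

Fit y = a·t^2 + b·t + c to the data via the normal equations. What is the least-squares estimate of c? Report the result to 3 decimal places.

From the data, Σt^2·t^2 = 28594, Σt^2·t = 2672, Σt^2 = 262, Σt·t = 262, Σt = 26, Σ1 = 4.
Right-hand side: Σt^2·y = 34456, Σt·y = 3248, Σy = 326.
Solving the 3×3 system (Gaussian elimination) gives a = 2307/2302, b = 11725/6906, c = 33301/6906.

c = 4.822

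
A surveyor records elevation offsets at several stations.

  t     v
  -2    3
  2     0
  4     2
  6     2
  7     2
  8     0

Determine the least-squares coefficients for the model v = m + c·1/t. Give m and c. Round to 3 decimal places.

Entries of AᵀA: Σ1 = 6, Σ1/t = 115/168, Σ1/t·1/t = 17677/28224.
Right-hand side: Σv = 9, Σ1/t·v = -8/21.
So AᵀA·[m, c]ᵀ = Aᵀv: [[6, 115/168]; [115/168, 17677/28224]]·[m, c]ᵀ = [9, -8/21]ᵀ.
Determinant 6·(17677/28224) − (115/168)² = 92837/28224.
m = (9·(17677/28224) − (115/168)·(-8/21))/(92837/28224) = 3871/2159; c = (6·(-8/21) − (115/168)·9)/(92837/28224) = -5544/2159.

m = 1.793, c = -2.568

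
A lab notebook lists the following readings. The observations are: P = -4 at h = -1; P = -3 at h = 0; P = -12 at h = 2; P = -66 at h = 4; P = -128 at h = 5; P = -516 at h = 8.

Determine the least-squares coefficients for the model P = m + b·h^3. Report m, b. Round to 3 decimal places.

m = -3.441, b = -1.001

Entries of AᵀA: Σ1 = 6, Σh^3 = 708, Σh^3·h^3 = 281930.
And ΣP = -729, Σh^3·P = -284508.
Normal equations: [[6, 708]; [708, 281930]]·[m, b]ᵀ = [-729, -284508]ᵀ.
Δ = 6·281930 − 708² = 1190316.
m = ((-729)·281930 − 708·(-284508))/1190316 = -682551/198386; b = (6·(-284508) − 708·(-729))/1190316 = -99243/99193.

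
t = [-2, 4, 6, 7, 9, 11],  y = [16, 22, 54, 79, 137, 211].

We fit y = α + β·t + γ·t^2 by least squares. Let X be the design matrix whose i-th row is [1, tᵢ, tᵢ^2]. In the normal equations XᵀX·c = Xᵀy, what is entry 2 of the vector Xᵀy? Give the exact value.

4487

Entry 2 ↔ basis t, so (Xᵀy)_{2} = Σᵢ (t)·yᵢ = (-2)·(16) + (4)·(22) + (6)·(54) + (7)·(79) + (9)·(137) + (11)·(211) = 4487.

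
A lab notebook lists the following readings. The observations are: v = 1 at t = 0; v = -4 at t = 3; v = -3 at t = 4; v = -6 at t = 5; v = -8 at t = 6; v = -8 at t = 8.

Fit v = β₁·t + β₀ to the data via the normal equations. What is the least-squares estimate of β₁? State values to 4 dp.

β₁ = -1.1964

With design matrix M, MᵀM = [[150, 26]; [26, 6]] and Mᵀv = [-166, -28]ᵀ.
Δ = 150·6 − 26² = 224.
β₁ = ((-166)·6 − 26·(-28))/224 = -67/56; β₀ = (150·(-28) − 26·(-166))/224 = 29/56.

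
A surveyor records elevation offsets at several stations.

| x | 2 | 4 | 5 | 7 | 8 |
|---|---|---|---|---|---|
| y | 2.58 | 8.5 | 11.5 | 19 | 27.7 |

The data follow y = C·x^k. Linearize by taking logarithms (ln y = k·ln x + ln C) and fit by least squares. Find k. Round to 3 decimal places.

k = 1.658

Taking logs, ln y = k·ln x + ln C, so regress ln y on ln x.
Σln x = 7.7142, Σ(ln x)² = 13.1032, Σln y = 11.7961, Σln x·ln y = 20.1909.
Normal system: [[13.1032, 7.7142]; [7.7142, 5]]·[k, ln C]ᵀ = [20.1909, 11.7961]ᵀ.
Δ = 13.1032·5 − (7.7142)² = 6.0066; k = (20.1909·5 − 7.7142·11.7961)/6.0066 = 1.65761, ln C = (13.1032·11.7961 − 7.7142·20.1909)/6.0066 = -0.19823.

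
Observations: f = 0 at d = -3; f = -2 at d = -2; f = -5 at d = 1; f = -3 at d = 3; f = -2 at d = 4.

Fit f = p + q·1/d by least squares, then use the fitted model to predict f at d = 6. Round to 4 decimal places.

f̂ = -2.4434

AᵀA·[p, q]ᵀ = Aᵀf reads: 5·p + (3/4)·q = -12;  (3/4)·p + (221/144)·q = -11/2.
(Σ1 = 5, Σ1/d = 3/4, Σ1/d·1/d = 221/144, Σf = -12, Σ1/d·f = -11/2.)
Determinant 5·(221/144) − (3/4)² = 64/9.
p = ((-12)·(221/144) − (3/4)·(-11/2))/(64/9) = -1029/512; q = (5·(-11/2) − (3/4)·(-12))/(64/9) = -333/128.
At d = 6: f̂ = (-1029/512)·(1) + (-333/128)·(1/6) = -1251/512.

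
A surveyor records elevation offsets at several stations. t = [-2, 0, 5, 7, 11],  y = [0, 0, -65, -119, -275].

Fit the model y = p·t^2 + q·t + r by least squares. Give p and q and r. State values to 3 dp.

The normal equations are: 17683·p + 1791·q + 199·r = -40731;  1791·p + 199·q + 21·r = -4183;  199·p + 21·q + 5·r = -459.
Solving the 3×3 system (Gaussian elimination) gives p = -418389/211639, q = -700750/211639, r = 166572/211639.

p = -1.977, q = -3.311, r = 0.787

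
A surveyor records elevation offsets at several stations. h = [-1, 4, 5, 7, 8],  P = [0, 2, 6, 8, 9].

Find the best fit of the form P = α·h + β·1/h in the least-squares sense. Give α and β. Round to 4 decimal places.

Forming MᵀM = [[155, 5]; [5, 89261/78400]] and MᵀP = [166, 1111/280]ᵀ gives MᵀM·[α, β]ᵀ = MᵀP.
det = 155·(89261/78400) − 5² = 2375091/15680.
α = (166·(89261/78400) − 5·(1111/280))/(2375091/15680) = 4420642/3958485; β = (155·(1111/280) − 5·166)/(2375091/15680) = -1123640/791697.

α = 1.1168, β = -1.4193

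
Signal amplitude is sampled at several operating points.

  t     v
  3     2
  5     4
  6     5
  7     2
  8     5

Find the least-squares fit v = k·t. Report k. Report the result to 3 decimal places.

Entries of MᵀM: Σt·t = 183.
Right-hand side: Σt·v = 110.
So MᵀM·[k]ᵀ = Mᵀv: [[183]]·[k]ᵀ = [110]ᵀ.
k = 110/183 = 0.601093.

k = 0.601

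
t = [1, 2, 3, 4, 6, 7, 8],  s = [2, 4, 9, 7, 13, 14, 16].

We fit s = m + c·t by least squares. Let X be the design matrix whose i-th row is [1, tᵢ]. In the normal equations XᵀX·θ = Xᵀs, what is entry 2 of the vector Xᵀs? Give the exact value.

369

Entry 2 ↔ basis t, so (Xᵀs)_{2} = Σᵢ (t)·sᵢ = (1)·(2) + (2)·(4) + (3)·(9) + (4)·(7) + (6)·(13) + (7)·(14) + (8)·(16) = 369.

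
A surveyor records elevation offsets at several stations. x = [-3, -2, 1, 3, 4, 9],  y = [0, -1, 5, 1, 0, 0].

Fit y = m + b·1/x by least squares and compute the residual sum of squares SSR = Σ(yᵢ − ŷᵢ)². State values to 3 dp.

The normal system MᵀM·[m, b]ᵀ = Mᵀy is [[6, 31/36]; [31/36, 2005/1296]]·[m, b]ᵀ = [5, 35/6]ᵀ.
Determinant 6·(2005/1296) − (31/36)² = 11069/1296.
m = (5·(2005/1296) − (31/36)·(35/6))/(11069/1296) = 3515/11069; b = (6·(35/6) − (31/36)·5)/(11069/1296) = 39780/11069.
Residuals: 9745/11069, 5306/11069, 12050/11069, -5706/11069, -13460/11069, -7935/11069; SSR = 49238/11069.

SSR = 4.448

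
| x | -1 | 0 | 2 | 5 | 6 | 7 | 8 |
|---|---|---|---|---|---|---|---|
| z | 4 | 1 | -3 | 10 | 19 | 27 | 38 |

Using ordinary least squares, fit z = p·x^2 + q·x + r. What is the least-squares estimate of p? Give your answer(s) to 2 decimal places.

Setting ∂/∂p … = 0 gives: 8435·p + 1203·q + 179·r = 4681;  1203·p + 179·q + 27·r = 647;  179·p + 27·q + 7·r = 96.
(Σx^2·x^2 = 8435, Σx^2·x = 1203, Σx^2 = 179, Σx·x = 179, Σx = 27, Σ1 = 7, Σx^2·z = 4681, Σx·z = 647, Σz = 96.)
Row-reducing yields p = 10853/11396, q = -8047/2849, r = 265/1036.

p = 0.95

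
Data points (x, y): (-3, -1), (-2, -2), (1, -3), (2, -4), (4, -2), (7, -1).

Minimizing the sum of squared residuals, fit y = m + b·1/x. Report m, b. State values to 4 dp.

Normal-equation sums: Σ1 = 6, Σ1/x = 89/84, Σ1/x·1/x = 11953/7056.
Right-hand side: Σy = -13, Σ1/x·y = -181/42.
So AᵀA·[m, b]ᵀ = Aᵀy: [[6, 89/84]; [89/84, 11953/7056]]·[m, b]ᵀ = [-13, -181/42]ᵀ.
Eliminating b: (11953/7056)·(row 1) − (89/84)·(row 2) gives (63797/7056)·m = (11953/7056)·(-13) − (89/84)·(-181/42) = -41057/2352, so m = -123171/63797.
Then b = ((-181/42) − (89/84)·(-123171/63797))/(11953/7056) = -85260/63797.

m = -1.9307, b = -1.3364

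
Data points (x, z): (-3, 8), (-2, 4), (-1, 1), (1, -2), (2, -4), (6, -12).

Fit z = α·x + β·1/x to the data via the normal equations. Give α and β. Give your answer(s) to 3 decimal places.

α = -2.139, β = 0.443

The normal system AᵀA·[α, β]ᵀ = Aᵀz is [[55, 6]; [6, 95/36]]·[α, β]ᵀ = [-115, -35/3]ᵀ.
Δ = 55·(95/36) − 6² = 3929/36.
α = ((-115)·(95/36) − 6·(-35/3))/(3929/36) = -8405/3929; β = (55·(-35/3) − 6·(-115))/(3929/36) = 1740/3929.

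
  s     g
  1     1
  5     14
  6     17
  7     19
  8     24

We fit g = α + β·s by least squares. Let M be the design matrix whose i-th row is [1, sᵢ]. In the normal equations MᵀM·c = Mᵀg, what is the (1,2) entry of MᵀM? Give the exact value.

Row 1 ↔ basis 1, column 2 ↔ basis s, so (MᵀM)_{1,2} = Σᵢ s = (1)·(1) + (1)·(5) + (1)·(6) + (1)·(7) + (1)·(8) = 27.

27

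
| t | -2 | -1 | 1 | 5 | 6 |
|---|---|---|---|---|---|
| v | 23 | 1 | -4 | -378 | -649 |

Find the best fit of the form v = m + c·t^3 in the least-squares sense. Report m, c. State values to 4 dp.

Sums needed: Σ1 = 5, Σt^3 = 333, Σt^3·t^3 = 62347.
And Σv = -1007, Σt^3·v = -187623.
Normal equations: [[5, 333]; [333, 62347]]·[m, c]ᵀ = [-1007, -187623]ᵀ.
Eliminating c: 62347·(row 1) − 333·(row 2) gives 200846·m = 62347·(-1007) − 333·(-187623) = -304970, so m = -152485/100423.
Then c = ((-187623) − 333·(-152485/100423))/62347 = -301392/100423.

m = -1.5184, c = -3.0012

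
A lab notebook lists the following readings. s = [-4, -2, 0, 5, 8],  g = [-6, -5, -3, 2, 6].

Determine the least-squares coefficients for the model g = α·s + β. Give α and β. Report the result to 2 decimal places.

α = 1.01, β = -2.62

Sums needed: Σs·s = 109, Σs = 7, Σ1 = 5.
For Aᵀg: Σs·g = 92, Σg = -6.
Eliminating β: 5·(row 1) − 7·(row 2) gives 496·α = 5·92 − 7·(-6) = 502, so α = 251/248.
Then β = ((-6) − 7·(251/248))/5 = -649/248.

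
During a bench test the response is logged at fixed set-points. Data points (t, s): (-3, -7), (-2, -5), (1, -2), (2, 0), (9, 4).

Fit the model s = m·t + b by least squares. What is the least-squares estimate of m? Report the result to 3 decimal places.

Entries of MᵀM: Σt·t = 99, Σt = 7, Σ1 = 5.
And Σt·s = 65, Σs = -10.
Determinant 99·5 − 7² = 446.
m = (65·5 − 7·(-10))/446 = 395/446; b = (99·(-10) − 7·65)/446 = -1445/446.

m = 0.886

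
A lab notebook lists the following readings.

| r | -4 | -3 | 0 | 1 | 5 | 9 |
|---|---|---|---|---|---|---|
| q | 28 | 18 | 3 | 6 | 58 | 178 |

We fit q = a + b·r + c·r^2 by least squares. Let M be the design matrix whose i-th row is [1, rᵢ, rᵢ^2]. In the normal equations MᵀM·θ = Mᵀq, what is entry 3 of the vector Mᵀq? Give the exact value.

Entry 3 ↔ basis r^2, so (Mᵀq)_{3} = Σᵢ (r^2)·qᵢ = (16)·(28) + (9)·(18) + (0)·(3) + (1)·(6) + (25)·(58) + (81)·(178) = 16484.

16484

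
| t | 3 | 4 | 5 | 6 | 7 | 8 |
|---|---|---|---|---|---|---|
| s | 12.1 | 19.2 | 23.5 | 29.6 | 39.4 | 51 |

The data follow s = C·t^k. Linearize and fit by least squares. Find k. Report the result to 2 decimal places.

Linearized form: ln s = k·ln t + ln C. From the 6 transformed points,
Σln t = 9.9115, Σ(ln t)² = 17.0401, Σln s = 19.5985, Σln t·ln s = 33.3113.
Equations: 17.0401·k + 9.9115·ln C = 33.3113;  9.9115·k + 6·ln C = 19.5985.
Slope k = (n·Σln t·ln s − Σln t·Σln s)/(n·Σ(ln t)² − (Σln t)²) = (6·33.3113 − 9.9115·19.5985)/4.0036 = 1.40336; ln C = (Σln s − k·Σln t)/n = 0.94819.

k = 1.40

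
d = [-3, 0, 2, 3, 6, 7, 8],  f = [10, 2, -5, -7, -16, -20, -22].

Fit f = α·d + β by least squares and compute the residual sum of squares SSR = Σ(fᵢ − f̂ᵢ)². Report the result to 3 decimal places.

SSR = 1.558

From the data, Σd·d = 171, Σd = 23, Σ1 = 7.
And Σd·f = -473, Σf = -58.
AᵀA·[α, β]ᵀ = Aᵀf becomes [[171, 23]; [23, 7]]·[α, β]ᵀ = [-473, -58]ᵀ.
Δ = 171·7 − 23² = 668.
α = ((-473)·7 − 23·(-58))/668 = -1977/668; β = (171·(-58) − 23·(-473))/668 = 961/668.
Residuals: -53/167, 375/668, -347/668, 147/334, 213/668, -241/334, 159/668; SSR = 1041/668.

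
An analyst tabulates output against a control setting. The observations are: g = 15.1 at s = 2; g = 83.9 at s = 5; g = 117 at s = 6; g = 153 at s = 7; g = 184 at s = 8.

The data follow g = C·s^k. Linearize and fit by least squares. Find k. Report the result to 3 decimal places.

k = 1.827

Let Y = ln g. Fitting Y = k·ln s + ln C by least squares:
XᵀX = [[14.3918, 8.1197]; [8.1197, 5]], rhs = [38.1765, 22.1519]ᵀ  (here Σln s = 8.1197, Σ(ln s)² = 14.3918, Σln g = 22.1519, Σln s·ln g = 38.1765).
Solving (det = 6.0295): k = 1.82703, ln C = 1.46339.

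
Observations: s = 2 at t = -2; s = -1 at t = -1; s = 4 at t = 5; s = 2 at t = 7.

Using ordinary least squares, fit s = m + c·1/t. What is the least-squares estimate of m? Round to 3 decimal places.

m = 2.672

Compute the Gram sums: Σ1 = 4, Σ1/t = -81/70, Σ1/t·1/t = 6421/4900.
And Σs = 7, Σ1/t·s = 38/35.
MᵀM·[m, c]ᵀ = Mᵀs becomes [[4, -81/70]; [-81/70, 6421/4900]]·[m, c]ᵀ = [7, 38/35]ᵀ.
det = 4·(6421/4900) − (-81/70)² = 19123/4900.
m = (7·(6421/4900) − (-81/70)·(38/35))/(19123/4900) = 3931/1471; c = (4·(38/35) − (-81/70)·7)/(19123/4900) = 4690/1471.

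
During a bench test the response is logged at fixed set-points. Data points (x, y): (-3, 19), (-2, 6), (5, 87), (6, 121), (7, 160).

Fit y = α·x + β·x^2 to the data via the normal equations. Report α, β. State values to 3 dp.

α = 2.628, β = 2.910

The normal system AᵀA·[α, β]ᵀ = Aᵀy is [[123, 649]; [649, 4419]]·[α, β]ᵀ = [2212, 14566]ᵀ.
Eliminating β: 4419·(row 1) − 649·(row 2) gives 122336·α = 4419·2212 − 649·14566 = 321494, so α = 160747/61168.
Then β = (14566 − 649·(160747/61168))/4419 = 178015/61168.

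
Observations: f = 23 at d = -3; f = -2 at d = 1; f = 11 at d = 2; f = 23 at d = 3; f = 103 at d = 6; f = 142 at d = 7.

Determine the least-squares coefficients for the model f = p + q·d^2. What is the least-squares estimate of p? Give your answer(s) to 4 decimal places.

p = -3.3106

With design matrix M, MᵀM = [[6, 108]; [108, 3876]] and Mᵀf = [300, 11122]ᵀ.
Eliminating q: 3876·(row 1) − 108·(row 2) gives 11592·p = 3876·300 − 108·11122 = -38376, so p = -533/161.
Then q = (11122 − 108·(-533/161))/3876 = 2861/966.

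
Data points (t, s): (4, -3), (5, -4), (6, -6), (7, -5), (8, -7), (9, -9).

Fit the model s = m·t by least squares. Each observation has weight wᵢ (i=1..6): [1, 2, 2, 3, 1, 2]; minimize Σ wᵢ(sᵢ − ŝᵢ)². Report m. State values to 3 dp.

m = -0.875

XᵀWX·[m]ᵀ = XᵀWs reads: 511·m = -447.
(Σwᵢ·t·t = 511, Σwᵢ·t·s = -447.)
Hence m = -447 / 511 ≈ -0.874755.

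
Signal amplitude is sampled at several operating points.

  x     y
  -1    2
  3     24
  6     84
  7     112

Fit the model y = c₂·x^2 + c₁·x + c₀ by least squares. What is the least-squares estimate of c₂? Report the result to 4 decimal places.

Setting ∂/∂c₂ … = 0 gives: 3779·c₂ + 585·c₁ + 95·c₀ = 8730;  585·c₂ + 95·c₁ + 15·c₀ = 1358;  95·c₂ + 15·c₁ + 4·c₀ = 222.
Inverting the 3×3 Gram matrix, [c₂, c₁, c₀]ᵀ = [1377/668, 4651/3340, 441/334]ᵀ.

c₂ = 2.0614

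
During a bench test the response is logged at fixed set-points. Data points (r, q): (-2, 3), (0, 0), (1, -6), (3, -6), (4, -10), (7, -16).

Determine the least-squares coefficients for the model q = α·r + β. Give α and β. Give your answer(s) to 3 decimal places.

The normal equations are: 79·α + 13·β = -182;  13·α + 6·β = -35.
(Σr·r = 79, Σr = 13, Σ1 = 6, Σr·q = -182, Σq = -35.)
Determinant 79·6 − 13² = 305.
α = ((-182)·6 − 13·(-35))/305 = -637/305; β = (79·(-35) − 13·(-182))/305 = -399/305.

α = -2.089, β = -1.308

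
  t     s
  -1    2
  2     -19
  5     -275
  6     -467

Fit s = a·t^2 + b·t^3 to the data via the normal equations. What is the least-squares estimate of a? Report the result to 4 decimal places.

Compute the Gram sums: Σt^2·t^2 = 1938, Σt^2·t^3 = 10932, Σt^3·t^3 = 62346.
And Σt^2·s = -23761, Σt^3·s = -135401.
So MᵀM·[a, b]ᵀ = Mᵀs: [[1938, 10932]; [10932, 62346]]·[a, b]ᵀ = [-23761, -135401]ᵀ.
Eliminating b: 62346·(row 1) − 10932·(row 2) gives 1317924·a = 62346·(-23761) − 10932·(-135401) = -1199574, so a = -66643/73218.
Then b = ((-135401) − 10932·(-66643/73218))/62346 = -49109/24406.

a = -0.9102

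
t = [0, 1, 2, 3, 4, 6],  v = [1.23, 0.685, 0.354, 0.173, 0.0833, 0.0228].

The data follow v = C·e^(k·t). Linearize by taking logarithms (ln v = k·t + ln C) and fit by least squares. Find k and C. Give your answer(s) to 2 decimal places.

Let Y = ln v. Fitting Y = k·t + ln C by least squares:
Over the data: Σt = 16.0000, Σ(t)² = 66.0000, Σln v = -9.2305, Σt·ln v = -40.3458.
Normal system: [[66.0000, 16.0000]; [16.0000, 6]]·[k, ln C]ᵀ = [-40.3458, -9.2305]ᵀ.
Δ = 66.0000·6 − (16.0000)² = 140.0000; k = (-40.3458·6 − 16.0000·-9.2305)/140.0000 = -0.67419, ln C = (66.0000·-9.2305 − 16.0000·-40.3458)/140.0000 = 0.25941, so C = exp(0.25941) = 1.29617.

k = -0.67, C = 1.30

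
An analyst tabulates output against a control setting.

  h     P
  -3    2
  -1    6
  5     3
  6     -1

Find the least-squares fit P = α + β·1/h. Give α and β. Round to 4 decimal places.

α = 1.5242, β = -4.0376

Sums needed: Σ1 = 4, Σ1/h = -29/30, Σ1/h·1/h = 1061/900.
Moment sums: ΣP = 10, Σ1/h·P = -187/30.
Normal equations: [[4, -29/30]; [-29/30, 1061/900]]·[α, β]ᵀ = [10, -187/30]ᵀ.
Determinant 4·(1061/900) − (-29/30)² = 3403/900.
α = (10·(1061/900) − (-29/30)·(-187/30))/(3403/900) = 5187/3403; β = (4·(-187/30) − (-29/30)·10)/(3403/900) = -13740/3403.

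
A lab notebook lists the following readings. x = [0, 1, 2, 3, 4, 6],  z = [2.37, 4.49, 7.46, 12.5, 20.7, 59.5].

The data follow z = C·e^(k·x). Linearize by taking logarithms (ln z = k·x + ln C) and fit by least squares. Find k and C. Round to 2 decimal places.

k = 0.53, C = 2.52

With ln zᵢ as the transformed response and xᵢ as the regressor:
XᵀX = [[66.0000, 16.0000]; [16.0000, 6]], rhs = [49.7345, 14.0161]ᵀ  (here Σx = 16.0000, Σ(x)² = 66.0000, Σln z = 14.0161, Σx·ln z = 49.7345).
Δ = 66.0000·6 − (16.0000)² = 140.0000; k = (49.7345·6 − 16.0000·14.0161)/140.0000 = 0.52964, ln C = (66.0000·14.0161 − 16.0000·49.7345)/140.0000 = 0.92366, so C = exp(0.92366) = 2.51849.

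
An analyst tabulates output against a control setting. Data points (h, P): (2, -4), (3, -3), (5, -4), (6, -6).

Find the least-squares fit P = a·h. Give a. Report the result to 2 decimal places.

Compute the Gram sums: Σh·h = 74.
And Σh·P = -73.
So XᵀX·[a]ᵀ = XᵀP: [[74]]·[a]ᵀ = [-73]ᵀ.
Hence a = -73 / 74 ≈ -0.986486.

a = -0.99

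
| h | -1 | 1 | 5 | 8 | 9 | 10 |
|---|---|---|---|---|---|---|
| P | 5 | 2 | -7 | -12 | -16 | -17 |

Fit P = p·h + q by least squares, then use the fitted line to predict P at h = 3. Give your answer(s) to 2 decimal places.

Entries of MᵀM: Σh·h = 272, Σh = 32, Σ1 = 6.
For MᵀP: Σh·P = -448, ΣP = -45.
Normal equations: [[272, 32]; [32, 6]]·[p, q]ᵀ = [-448, -45]ᵀ.
Determinant 272·6 − 32² = 608.
p = ((-448)·6 − 32·(-45))/608 = -39/19; q = (272·(-45) − 32·(-448))/608 = 131/38.
At h = 3: P̂ = (-39/19)·(3) + (131/38)·(1) = -103/38.

P̂ = -2.71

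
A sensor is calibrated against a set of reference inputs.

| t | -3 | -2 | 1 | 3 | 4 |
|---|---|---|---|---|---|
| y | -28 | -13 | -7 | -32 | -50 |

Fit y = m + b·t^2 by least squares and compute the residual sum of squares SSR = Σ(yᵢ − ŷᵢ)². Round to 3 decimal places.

Sums needed: Σ1 = 5, Σt^2 = 39, Σt^2·t^2 = 435.
Right-hand side: Σy = -130, Σt^2·y = -1399.
Eliminating b: 435·(row 1) − 39·(row 2) gives 654·m = 435·(-130) − 39·(-1399) = -1989, so m = -663/218.
Then b = ((-1399) − 39·(-663/218))/435 = -1925/654.
Residuals: 167/109, 1187/654, -332/327, -269/109, 89/654; SSR = 8359/654.

SSR = 12.781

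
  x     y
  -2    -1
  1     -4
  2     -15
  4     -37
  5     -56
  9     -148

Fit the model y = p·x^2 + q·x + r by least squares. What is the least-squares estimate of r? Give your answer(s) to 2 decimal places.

From the data, Σx^2·x^2 = 7475, Σx^2·x = 919, Σx^2 = 131, Σx·x = 131, Σx = 19, Σ1 = 6.
Right-hand side: Σx^2·y = -14048, Σx·y = -1792, Σy = -261.
Solving the 3×3 system (Gaussian elimination) gives p = -2093/1454, q = -123041/36350, r = -24583/18175.

r = -1.35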